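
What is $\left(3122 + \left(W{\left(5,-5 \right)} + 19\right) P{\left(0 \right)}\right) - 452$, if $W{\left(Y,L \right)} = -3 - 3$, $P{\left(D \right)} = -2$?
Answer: $2644$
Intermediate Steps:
$W{\left(Y,L \right)} = -6$ ($W{\left(Y,L \right)} = -3 - 3 = -6$)
$\left(3122 + \left(W{\left(5,-5 \right)} + 19\right) P{\left(0 \right)}\right) - 452 = \left(3122 + \left(-6 + 19\right) \left(-2\right)\right) - 452 = \left(3122 + 13 \left(-2\right)\right) - 452 = \left(3122 - 26\right) - 452 = 3096 - 452 = 2644$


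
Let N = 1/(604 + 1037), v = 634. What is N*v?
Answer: 634/1641 ≈ 0.38635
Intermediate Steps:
N = 1/1641 ≈ 0.00060938
N*v = (1/1641)*634 = 634/1641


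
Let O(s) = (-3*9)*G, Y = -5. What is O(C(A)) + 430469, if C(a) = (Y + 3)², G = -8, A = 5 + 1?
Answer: 430685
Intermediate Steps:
A = 6
C(a) = 4 (C(a) = (-5 + 3)² = (-2)² = 4)
O(s) = 216 (O(s) = -3*9*(-8) = -27*(-8) = 216)
O(C(A)) + 430469 = 216 + 430469 = 430685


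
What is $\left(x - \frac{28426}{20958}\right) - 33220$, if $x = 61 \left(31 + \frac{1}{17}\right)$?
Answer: $- \frac{5580644449}{178143} \approx -31327.0$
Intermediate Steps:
$x = \frac{32208}{17}$ ($x = 61 \left(31 + \frac{1}{17}\right) = 61 \cdot \frac{528}{17} = \frac{32208}{17} \approx 1894.6$)
$\left(x - \frac{28426}{20958}\right) - 33220 = \left(\frac{32208}{17} - \frac{28426}{20958}\right) - 33220 = \left(\frac{32208}{17} - \frac{14213}{10479}\right) - 33220 = \frac{337266011}{178143} - 33220 = - \frac{5580644449}{178143}$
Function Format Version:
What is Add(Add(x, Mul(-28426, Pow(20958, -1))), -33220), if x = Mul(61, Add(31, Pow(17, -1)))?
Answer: Rational(-5580644449, 178143) ≈ -31327.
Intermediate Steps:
x = Rational(32208, 17) (x = Mul(61, Add(31, Rational(1, 17))) = Mul(61, Rational(528, 17)) = Rational(32208, 17) ≈ 1894.6)
Add(Add(x, Mul(-28426, Pow(20958, -1))), -33220) = Add(Add(Rational(32208, 17), Mul(-28426, Pow(20958, -1))), -33220) = Add(Add(Rational(32208, 17), Mul(-28426, Rational(1, 20958))), -33220) = Add(Add(Rational(32208, 17), Rational(-14213, 10479)), -33220) = Add(Rational(337266011, 178143), -33220) = Rational(-5580644449, 178143)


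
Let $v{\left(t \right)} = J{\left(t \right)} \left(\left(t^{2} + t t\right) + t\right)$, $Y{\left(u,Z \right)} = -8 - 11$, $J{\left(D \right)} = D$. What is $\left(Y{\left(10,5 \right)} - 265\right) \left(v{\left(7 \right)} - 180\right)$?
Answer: $-157620$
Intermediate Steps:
$Y{\left(u,Z \right)} = -19$
$v{\left(t \right)} = t \left(t + 2 t^{2}\right)$ ($v{\left(t \right)} = t \left(\left(t^{2} + t t\right) + t\right) = t \left(\left(t^{2} + t^{2}\right) + t\right) = t \left(2 t^{2} + t\right) = t \left(t + 2 t^{2}\right)$)
$\left(Y{\left(10,5 \right)} - 265\right) \left(v{\left(7 \right)} - 180\right) = \left(-19 - 265\right) \left(7^{2} \left(1 + 2 \cdot 7\right) - 180\right) = - 284 \left(49 \left(1 + 14\right) - 180\right) = - 284 \left(49 \cdot 15 - 180\right) = - 284 \left(735 - 180\right) = \left(-284\right) 555 = -157620$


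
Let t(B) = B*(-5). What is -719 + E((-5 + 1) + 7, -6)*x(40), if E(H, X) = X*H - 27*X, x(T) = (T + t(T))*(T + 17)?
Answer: -1313999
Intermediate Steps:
t(B) = -5*B
x(T) = -4*T*(17 + T) (x(T) = (T - 5*T)*(T + 17) = (-4*T)*(17 + T) = -4*T*(17 + T))
E(H, X) = -27*X + H*X (E(H, X) = H*X - 27*X = -27*X + H*X)
-719 + E((-5 + 1) + 7, -6)*x(40) = -719 + (-6*(-27 + ((-5 + 1) + 7)))*(4*40*(-17 - 1*40)) = -719 + (-6*(-27 + (-4 + 7)))*(4*40*(-17 - 40)) = -719 + (-6*(-27 + 3))*(4*40*(-57)) = -719 - 6*(-24)*(-9120) = -719 + 144*(-9120) = -719 - 1313280 = -1313999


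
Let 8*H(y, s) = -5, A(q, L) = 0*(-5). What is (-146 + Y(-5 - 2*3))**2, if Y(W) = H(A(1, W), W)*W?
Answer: 1238769/64 ≈ 19356.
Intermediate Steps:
A(q, L) = 0
H(y, s) = -5/8 (H(y, s) = (1/8)*(-5) = -5/8)
Y(W) = -5*W/8
(-146 + Y(-5 - 2*3))**2 = (-146 - 5*(-5 - 2*3)/8)**2 = (-146 - 5*(-5 - 6)/8)**2 = (-146 - 5/8*(-11))**2 = (-146 + 55/8)**2 = (-1113/8)**2 = 1238769/64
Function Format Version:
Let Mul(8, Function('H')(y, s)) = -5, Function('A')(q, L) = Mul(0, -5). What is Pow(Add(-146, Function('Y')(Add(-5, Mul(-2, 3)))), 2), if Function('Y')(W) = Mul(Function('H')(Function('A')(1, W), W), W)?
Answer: Rational(1238769, 64) ≈ 19356.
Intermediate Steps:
Function('A')(q, L) = 0
Function('H')(y, s) = Rational(-5, 8) (Function('H')(y, s) = Mul(Rational(1, 8), -5) = Rational(-5, 8))
Function('Y')(W) = Mul(Rational(-5, 8), W)
Pow(Add(-146, Function('Y')(Add(-5, Mul(-2, 3)))), 2) = Pow(Add(-146, Mul(Rational(-5, 8), Add(-5, Mul(-2, 3)))), 2) = Pow(Add(-146, Mul(Rational(-5, 8), Add(-5, -6))), 2) = Pow(Add(-146, Mul(Rational(-5, 8), -11)), 2) = Pow(Add(-146, Rational(55, 8)), 2) = Pow(Rational(-1113, 8), 2) = Rational(1238769, 64)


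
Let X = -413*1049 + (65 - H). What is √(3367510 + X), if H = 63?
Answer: 5*√117371 ≈ 1713.0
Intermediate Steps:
X = -433235 (X = -413*1049 + (65 - 1*63) = -433237 + (65 - 63) = -433237 + 2 = -433235)
√(3367510 + X) = √(3367510 - 433235) = √2934275 = 5*√117371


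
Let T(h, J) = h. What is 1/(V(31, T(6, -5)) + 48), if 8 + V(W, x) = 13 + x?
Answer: 1/59 ≈ 0.016949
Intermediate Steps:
V(W, x) = 5 + x (V(W, x) = -8 + (13 + x) = 5 + x)
1/(V(31, T(6, -5)) + 48) = 1/((5 + 6) + 48) = 1/(11 + 48) = 1/59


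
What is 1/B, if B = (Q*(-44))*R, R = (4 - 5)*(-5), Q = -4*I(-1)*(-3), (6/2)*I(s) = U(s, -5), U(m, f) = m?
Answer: 1/880 ≈ 0.0011364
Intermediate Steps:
I(s) = s/3
Q = -4 (Q = -4*(-1)/3*(-3) = -4*(-⅓)*(-3) = (4/3)*(-3) = -4)
R = 5 (R = -1*(-5) = 5)
B = 880 (B = -4*(-44)*5 = 176*5 = 880)
1/B = 1/880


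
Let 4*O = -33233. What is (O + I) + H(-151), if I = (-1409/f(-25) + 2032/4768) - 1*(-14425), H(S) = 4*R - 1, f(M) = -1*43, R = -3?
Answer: 157277591/25628 ≈ 6136.9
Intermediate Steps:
O = -33233/4 (O = (¼)*(-33233) = -33233/4 ≈ -8308.3)
f(M) = -43
H(S) = -13 (H(S) = 4*(-3) - 1 = -12 - 1 = -13)
I = 185267293/12814 (I = (-1409/(-43) + 2032/4768) - 1*(-14425) = (-1409*(-1/43) + 2032*(1/4768)) + 14425 = (1409/43 + 127/298) + 14425 = 425343/12814 + 14425 = 185267293/12814 ≈ 14458.)
(O + I) + H(-151) = (-33233/4 + 185267293/12814) - 13 = 157610755/25628 - 13 = 157277591/25628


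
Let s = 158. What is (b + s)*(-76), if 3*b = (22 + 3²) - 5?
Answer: -38000/3 ≈ -12667.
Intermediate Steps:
b = 26/3 (b = ((22 + 3²) - 5)/3 = ((22 + 9) - 5)/3 = (31 - 5)/3 = (⅓)*26 = 26/3 ≈ 8.6667)
(b + s)*(-76) = (26/3 + 158)*(-76) = (500/3)*(-76) = -38000/3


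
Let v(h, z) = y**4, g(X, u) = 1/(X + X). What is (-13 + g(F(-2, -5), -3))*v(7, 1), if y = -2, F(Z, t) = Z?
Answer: -212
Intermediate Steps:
g(X, u) = 1/(2*X)
v(h, z) = 16 (v(h, z) = (-2)**4 = 16)
(-13 + g(F(-2, -5), -3))*v(7, 1) = (-13 + (1/2)/(-2))*16 = (-13 + (1/2)*(-1/2))*16 = (-13 - 1/4)*16 = -53/4*16 = -212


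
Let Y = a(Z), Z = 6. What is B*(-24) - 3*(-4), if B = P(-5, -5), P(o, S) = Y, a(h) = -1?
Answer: 36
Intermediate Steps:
Y = -1
P(o, S) = -1
B = -1
B*(-24) - 3*(-4) = -1*(-24) - 3*(-4) = 24 + 12 = 36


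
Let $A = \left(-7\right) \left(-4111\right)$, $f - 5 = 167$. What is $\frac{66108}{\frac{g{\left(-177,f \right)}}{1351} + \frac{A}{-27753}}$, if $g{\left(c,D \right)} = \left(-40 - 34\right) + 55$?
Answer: $- \frac{1239336691362}{19702517} \approx -62902.0$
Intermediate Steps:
$f = 172$ ($f = 5 + 167 = 172$)
$A = 28777$
$g{\left(c,D \right)} = -19$ ($g{\left(c,D \right)} = -74 + 55 = -19$)
$\frac{66108}{\frac{g{\left(-177,f \right)}}{1351} + \frac{A}{-27753}} = \frac{66108}{- \frac{19}{1351} + \frac{28777}{-27753}} = \frac{66108}{\left(-19\right) \frac{1}{1351} + 28777 \left(- \frac{1}{27753}\right)} = \frac{66108}{- \frac{19}{1351} - \frac{28777}{27753}} = \frac{66108}{- \frac{39405034}{37494303}} = 66108 \left(- \frac{37494303}{39405034}\right) = - \frac{1239336691362}{19702517}$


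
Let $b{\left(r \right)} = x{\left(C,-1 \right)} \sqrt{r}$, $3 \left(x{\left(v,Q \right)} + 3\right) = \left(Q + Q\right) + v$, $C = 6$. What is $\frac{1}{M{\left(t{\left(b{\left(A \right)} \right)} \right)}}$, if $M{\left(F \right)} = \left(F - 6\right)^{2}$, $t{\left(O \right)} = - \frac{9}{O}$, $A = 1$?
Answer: $\frac{25}{9} \approx 2.7778$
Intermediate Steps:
$x{\left(v,Q \right)} = -3 + \frac{v}{3} + \frac{2 Q}{3}$ ($x{\left(v,Q \right)} = -3 + \frac{\left(Q + Q\right) + v}{3} = -3 + \frac{2 Q + v}{3} = -3 + \frac{v + 2 Q}{3} = -3 + \left(\frac{v}{3} + \frac{2 Q}{3}\right) = -3 + \frac{v}{3} + \frac{2 Q}{3}$)
$b{\left(r \right)} = - \frac{5 \sqrt{r}}{3}$ ($b{\left(r \right)} = \left(-3 + \frac{1}{3} \cdot 6 + \frac{2}{3} \left(-1\right)\right) \sqrt{r} = \left(-3 + 2 - \frac{2}{3}\right) \sqrt{r} = - \frac{5 \sqrt{r}}{3}$)
$M{\left(F \right)} = \left(-6 + F\right)^{2}$
$\frac{1}{M{\left(t{\left(b{\left(A \right)} \right)} \right)}} = \frac{1}{\left(-6 - \frac{9}{\left(- \frac{5}{3}\right) \sqrt{1}}\right)^{2}} = \frac{1}{\left(-6 - \frac{9}{\left(- \frac{5}{3}\right) 1}\right)^{2}} = \frac{1}{\left(-6 - \frac{9}{- \frac{5}{3}}\right)^{2}} = \frac{1}{\left(-6 - - \frac{27}{5}\right)^{2}} = \frac{1}{\left(-6 + \frac{27}{5}\right)^{2}} = \frac{1}{\left(- \frac{3}{5}\right)^{2}} = \frac{1}{\frac{9}{25}} = \frac{25}{9}$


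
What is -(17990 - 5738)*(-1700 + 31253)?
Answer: -362083356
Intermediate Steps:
-(17990 - 5738)*(-1700 + 31253) = -12252*29553 = -1*362083356 = -362083356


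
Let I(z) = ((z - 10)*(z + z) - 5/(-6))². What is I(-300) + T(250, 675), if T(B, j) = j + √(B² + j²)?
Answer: 1245467184325/36 + 25*√829 ≈ 3.4596e+10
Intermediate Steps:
I(z) = (⅚ + 2*z*(-10 + z))² (I(z) = ((-10 + z)*(2*z) - 5*(-⅙))² = (2*z*(-10 + z) + ⅚)² = (⅚ + 2*z*(-10 + z))²)
I(-300) + T(250, 675) = (5 - 120*(-300) + 12*(-300)²)²/36 + (675 + √(250² + 675²)) = (5 + 36000 + 12*90000)²/36 + (675 + √(62500 + 455625)) = (5 + 36000 + 1080000)²/36 + (675 + √518125) = (1/36)*1116005² + (675 + 25*√829) = (1/36)*1245467160025 + (675 + 25*√829) = 1245467160025/36 + (675 + 25*√829) = 1245467184325/36 + 25*√829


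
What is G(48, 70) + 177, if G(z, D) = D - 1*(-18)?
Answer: 265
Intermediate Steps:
G(z, D) = 18 + D (G(z, D) = D + 18 = 18 + D)
G(48, 70) + 177 = (18 + 70) + 177 = 88 + 177 = 265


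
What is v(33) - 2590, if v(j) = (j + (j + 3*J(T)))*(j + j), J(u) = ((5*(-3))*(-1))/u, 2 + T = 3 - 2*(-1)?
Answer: 2756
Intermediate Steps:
T = 3 (T = -2 + (3 - 2*(-1)) = -2 + (3 + 2) = -2 + 5 = 3)
J(u) = 15/u (J(u) = (-15*(-1))/u = 15/u)
v(j) = 2*j*(15 + 2*j) (v(j) = (j + (j + 3*(15/3)))*(j + j) = (j + (j + 3*(15*(⅓))))*(2*j) = (j + (j + 3*5))*(2*j) = (j + (j + 15))*(2*j) = (j + (15 + j))*(2*j) = (15 + 2*j)*(2*j) = 2*j*(15 + 2*j))
v(33) - 2590 = 2*33*(15 + 2*33) - 2590 = 2*33*(15 + 66) - 2590 = 2*33*81 - 2590 = 5346 - 2590 = 2756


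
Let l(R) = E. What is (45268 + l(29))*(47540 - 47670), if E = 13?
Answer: -5886530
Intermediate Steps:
l(R) = 13
(45268 + l(29))*(47540 - 47670) = (45268 + 13)*(47540 - 47670) = 45281*(-130) = -5886530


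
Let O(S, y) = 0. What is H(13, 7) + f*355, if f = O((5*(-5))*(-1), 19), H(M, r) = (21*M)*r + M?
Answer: 1924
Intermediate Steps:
H(M, r) = M + 21*M*r (H(M, r) = 21*M*r + M = M + 21*M*r)
f = 0
H(13, 7) + f*355 = 13*(1 + 21*7) + 0*355 = 13*(1 + 147) + 0 = 13*148 + 0 = 1924 + 0 = 1924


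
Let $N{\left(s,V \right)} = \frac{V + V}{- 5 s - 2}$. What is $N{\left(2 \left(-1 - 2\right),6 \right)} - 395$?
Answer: $- \frac{2762}{7} \approx -394.57$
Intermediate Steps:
$N{\left(s,V \right)} = \frac{2 V}{-2 - 5 s}$
$N{\left(2 \left(-1 - 2\right),6 \right)} - 395 = \left(-2\right) 6 \frac{1}{2 + 5 \cdot 2 \left(-1 - 2\right)} - 395 = \left(-2\right) 6 \frac{1}{2 + 5 \cdot 2 \left(-3\right)} - 395 = \left(-2\right) 6 \frac{1}{2 + 5 \left(-6\right)} - 395 = \left(-2\right) 6 \frac{1}{2 - 30} - 395 = \left(-2\right) 6 \frac{1}{-28} - 395 = \left(-2\right) 6 \left(- \frac{1}{28}\right) - 395 = \frac{3}{7} - 395 = - \frac{2762}{7}$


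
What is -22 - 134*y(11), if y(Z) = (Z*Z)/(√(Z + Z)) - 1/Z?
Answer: -108/11 - 737*√22 ≈ -3466.7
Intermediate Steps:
y(Z) = -1/Z + √2*Z^(3/2)/2 (y(Z) = Z²/(√(2*Z)) - 1/Z = Z²/((√2*√Z)) - 1/Z = Z²*(√2/(2*√Z)) - 1/Z = √2*Z^(3/2)/2 - 1/Z = -1/Z + √2*Z^(3/2)/2)
-22 - 134*y(11) = -22 - 67*(-2 + √2*11^(5/2))/11 = -22 - 67*(-2 + √2*(121*√11))/11 = -22 - 67*(-2 + 121*√22)/11 = -22 - 134*(-1/11 + 11*√22/2) = -22 + (134/11 - 737*√22) = -108/11 - 737*√22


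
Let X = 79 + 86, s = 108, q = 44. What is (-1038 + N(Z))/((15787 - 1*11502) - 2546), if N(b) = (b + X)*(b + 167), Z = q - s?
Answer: 9365/1739 ≈ 5.3853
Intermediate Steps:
X = 165
Z = -64 (Z = 44 - 1*108 = 44 - 108 = -64)
N(b) = (165 + b)*(167 + b) (N(b) = (b + 165)*(b + 167) = (165 + b)*(167 + b))
(-1038 + N(Z))/((15787 - 1*11502) - 2546) = (-1038 + (27555 + (-64)² + 332*(-64)))/((15787 - 1*11502) - 2546) = (-1038 + (27555 + 4096 - 21248))/((15787 - 11502) - 2546) = (-1038 + 10403)/(4285 - 2546) = 9365/1739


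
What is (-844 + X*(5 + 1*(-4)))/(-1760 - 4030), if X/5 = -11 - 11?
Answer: 159/965 ≈ 0.16477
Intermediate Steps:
X = -110 (X = 5*(-11 - 11) = 5*(-22) = -110)
(-844 + X*(5 + 1*(-4)))/(-1760 - 4030) = (-844 - 110*(5 + 1*(-4)))/(-1760 - 4030) = (-844 - 110*(5 - 4))/(-5790) = (-844 - 110*1)*(-1/5790) = (-844 - 110)*(-1/5790) = -954*(-1/5790) = 159/965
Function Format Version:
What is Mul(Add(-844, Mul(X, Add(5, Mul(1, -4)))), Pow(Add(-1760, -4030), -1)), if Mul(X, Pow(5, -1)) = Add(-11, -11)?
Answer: Rational(159, 965) ≈ 0.16477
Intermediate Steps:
X = -110 (X = Mul(5, Add(-11, -11)) = Mul(5, -22) = -110)
Mul(Add(-844, Mul(X, Add(5, Mul(1, -4)))), Pow(Add(-1760, -4030), -1)) = Mul(Add(-844, Mul(-110, Add(5, Mul(1, -4)))), Pow(Add(-1760, -4030), -1)) = Mul(Add(-844, Mul(-110, Add(5, -4))), Pow(-5790, -1)) = Mul(Add(-844, Mul(-110, 1)), Rational(-1, 5790)) = Mul(Add(-844, -110), Rational(-1, 5790)) = Mul(-954, Rational(-1, 5790)) = Rational(159, 965)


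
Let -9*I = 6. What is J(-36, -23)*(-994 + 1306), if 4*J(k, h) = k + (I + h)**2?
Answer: 122642/3 ≈ 40881.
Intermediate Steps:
I = -2/3 (I = -1/9*6 = -2/3 ≈ -0.66667)
J(k, h) = k/4 + (-2/3 + h)**2/4 (J(k, h) = (k + (-2/3 + h)**2)/4 = k/4 + (-2/3 + h)**2/4)
J(-36, -23)*(-994 + 1306) = ((1/4)*(-36) + (-2 + 3*(-23))**2/36)*(-994 + 1306) = (-9 + (-2 - 69)**2/36)*312 = (-9 + (1/36)*(-71)**2)*312 = (-9 + (1/36)*5041)*312 = (-9 + 5041/36)*312 = (4717/36)*312 = 122642/3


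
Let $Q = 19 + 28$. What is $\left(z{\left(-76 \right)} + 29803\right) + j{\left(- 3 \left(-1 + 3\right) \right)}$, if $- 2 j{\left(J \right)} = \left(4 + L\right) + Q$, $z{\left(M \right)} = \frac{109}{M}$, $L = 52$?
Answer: $\frac{2261005}{76} \approx 29750.0$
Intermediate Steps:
$Q = 47$
$j{\left(J \right)} = - \frac{103}{2}$ ($j{\left(J \right)} = - \frac{\left(4 + 52\right) + 47}{2} = - \frac{56 + 47}{2} = \left(- \frac{1}{2}\right) 103 = - \frac{103}{2}$)
$\left(z{\left(-76 \right)} + 29803\right) + j{\left(- 3 \left(-1 + 3\right) \right)} = \left(\frac{109}{-76} + 29803\right) - \frac{103}{2} = \left(109 \left(- \frac{1}{76}\right) + 29803\right) - \frac{103}{2} = \left(- \frac{109}{76} + 29803\right) - \frac{103}{2} = \frac{2264919}{76} - \frac{103}{2} = \frac{2261005}{76}$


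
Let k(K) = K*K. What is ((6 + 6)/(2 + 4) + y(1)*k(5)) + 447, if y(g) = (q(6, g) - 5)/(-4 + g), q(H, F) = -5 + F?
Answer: 524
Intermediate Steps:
k(K) = K²
y(g) = (-10 + g)/(-4 + g) (y(g) = ((-5 + g) - 5)/(-4 + g) = (-10 + g)/(-4 + g))
((6 + 6)/(2 + 4) + y(1)*k(5)) + 447 = ((6 + 6)/(2 + 4) + ((-10 + 1)/(-4 + 1))*5²) + 447 = (12/6 + (-9/(-3))*25) + 447 = (12*(⅙) - ⅓*(-9)*25) + 447 = (2 + 3*25) + 447 = (2 + 75) + 447 = 77 + 447 = 524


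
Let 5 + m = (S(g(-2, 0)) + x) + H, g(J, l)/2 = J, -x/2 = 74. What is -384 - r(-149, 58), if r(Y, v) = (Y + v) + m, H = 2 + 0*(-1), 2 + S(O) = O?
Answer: -136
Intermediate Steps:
x = -148 (x = -2*74 = -148)
g(J, l) = 2*J
S(O) = -2 + O
H = 2 (H = 2 + 0 = 2)
m = -157 (m = -5 + (((-2 + 2*(-2)) - 148) + 2) = -5 + (((-2 - 4) - 148) + 2) = -5 + ((-6 - 148) + 2) = -5 + (-154 + 2) = -5 - 152 = -157)
r(Y, v) = -157 + Y + v (r(Y, v) = (Y + v) - 157 = -157 + Y + v)
-384 - r(-149, 58) = -384 - (-157 - 149 + 58) = -384 - 1*(-248) = -384 + 248 = -136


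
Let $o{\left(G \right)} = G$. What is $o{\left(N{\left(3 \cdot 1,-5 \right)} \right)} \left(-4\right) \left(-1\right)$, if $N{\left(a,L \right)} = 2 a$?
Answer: $24$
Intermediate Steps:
$o{\left(N{\left(3 \cdot 1,-5 \right)} \right)} \left(-4\right) \left(-1\right) = 2 \cdot 3 \cdot 1 \left(-4\right) \left(-1\right) = 2 \cdot 3 \left(-4\right) \left(-1\right) = 6 \left(-4\right) \left(-1\right) = \left(-24\right) \left(-1\right) = 24$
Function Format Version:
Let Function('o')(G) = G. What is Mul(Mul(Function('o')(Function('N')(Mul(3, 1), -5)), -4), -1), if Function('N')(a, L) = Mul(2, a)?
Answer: 24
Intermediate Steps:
Mul(Mul(Function('o')(Function('N')(Mul(3, 1), -5)), -4), -1) = Mul(Mul(Mul(2, Mul(3, 1)), -4), -1) = Mul(Mul(Mul(2, 3), -4), -1) = Mul(Mul(6, -4), -1) = Mul(-24, -1) = 24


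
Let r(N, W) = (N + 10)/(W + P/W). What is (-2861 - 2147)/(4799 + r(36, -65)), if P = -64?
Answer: -20838288/19965649 ≈ -1.0437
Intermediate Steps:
r(N, W) = (10 + N)/(W - 64/W) (r(N, W) = (N + 10)/(W - 64/W) = (10 + N)/(W - 64/W))
(-2861 - 2147)/(4799 + r(36, -65)) = (-2861 - 2147)/(4799 - 65*(10 + 36)/(-64 + (-65)**2)) = -5008/(4799 - 65*46/(-64 + 4225)) = -5008/(4799 - 65*46/4161) = -5008/(4799 - 65*1/4161*46) = -5008/(4799 - 2990/4161) = -5008/19965649/4161 = -5008*4161/19965649 = -20838288/19965649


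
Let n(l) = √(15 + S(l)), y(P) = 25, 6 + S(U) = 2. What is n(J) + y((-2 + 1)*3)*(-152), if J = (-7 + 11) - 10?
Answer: -3800 + √11 ≈ -3796.7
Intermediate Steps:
S(U) = -4 (S(U) = -6 + 2 = -4)
J = -6 (J = 4 - 10 = -6)
n(l) = √11 (n(l) = √(15 - 4) = √11)
n(J) + y((-2 + 1)*3)*(-152) = √11 + 25*(-152) = √11 - 3800 = -3800 + √11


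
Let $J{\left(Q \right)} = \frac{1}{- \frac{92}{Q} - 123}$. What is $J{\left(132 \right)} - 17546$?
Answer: $- \frac{71622805}{4082} \approx -17546.0$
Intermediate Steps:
$J{\left(Q \right)} = \frac{1}{-123 - \frac{92}{Q}}$
$J{\left(132 \right)} - 17546 = \left(-1\right) 132 \frac{1}{92 + 123 \cdot 132} - 17546 = \left(-1\right) 132 \frac{1}{92 + 16236} - 17546 = \left(-1\right) 132 \cdot \frac{1}{16328} - 17546 = - \frac{33}{4082} - 17546 = - \frac{71622805}{4082}$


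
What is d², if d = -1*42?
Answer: 1764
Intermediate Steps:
d = -42
d² = (-42)² = 1764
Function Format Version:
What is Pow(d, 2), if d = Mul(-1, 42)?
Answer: 1764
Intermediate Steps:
d = -42
Pow(d, 2) = Pow(-42, 2) = 1764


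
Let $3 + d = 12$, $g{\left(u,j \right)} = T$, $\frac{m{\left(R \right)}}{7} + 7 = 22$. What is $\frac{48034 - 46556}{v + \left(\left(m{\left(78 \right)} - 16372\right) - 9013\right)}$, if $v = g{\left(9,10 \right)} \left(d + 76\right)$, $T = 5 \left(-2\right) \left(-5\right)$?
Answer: $- \frac{739}{10515} \approx -0.070281$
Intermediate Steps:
$m{\left(R \right)} = 105$ ($m{\left(R \right)} = -49 + 7 \cdot 22 = -49 + 154 = 105$)
$T = 50$ ($T = \left(-10\right) \left(-5\right) = 50$)
$g{\left(u,j \right)} = 50$
$d = 9$ ($d = -3 + 12 = 9$)
$v = 4250$ ($v = 50 \left(9 + 76\right) = 50 \cdot 85 = 4250$)
$\frac{48034 - 46556}{v + \left(\left(m{\left(78 \right)} - 16372\right) - 9013\right)} = \frac{48034 - 46556}{4250 + \left(\left(105 - 16372\right) - 9013\right)} = \frac{1478}{4250 - 25280} = \frac{1478}{-21030} = 1478 \left(- \frac{1}{21030}\right) = - \frac{739}{10515}$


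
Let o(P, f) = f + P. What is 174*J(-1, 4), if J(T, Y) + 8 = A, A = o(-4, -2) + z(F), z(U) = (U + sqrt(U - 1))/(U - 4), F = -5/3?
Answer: -40542/17 - 348*I*sqrt(6)/17 ≈ -2384.8 - 50.143*I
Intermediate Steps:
F = -5/3 (F = -5*1/3 = -5/3 ≈ -1.6667)
o(P, f) = P + f
z(U) = (U + sqrt(-1 + U))/(-4 + U)
A = -97/17 - 2*I*sqrt(6)/17 (A = (-4 - 2) + (-5/3 + sqrt(-1 - 5/3))/(-4 - 5/3) = -6 + (-5/3 + sqrt(-8/3))/(-17/3) = -6 - 3*(-5/3 + 2*I*sqrt(6)/3)/17 = -6 + (5/17 - 2*I*sqrt(6)/17) = -97/17 - 2*I*sqrt(6)/17 ≈ -5.7059 - 0.28818*I)
J(T, Y) = -233/17 - 2*I*sqrt(6)/17 (J(T, Y) = -8 + (-97/17 - 2*I*sqrt(6)/17) = -233/17 - 2*I*sqrt(6)/17)
174*J(-1, 4) = 174*(-233/17 - 2*I*sqrt(6)/17) = -40542/17 - 348*I*sqrt(6)/17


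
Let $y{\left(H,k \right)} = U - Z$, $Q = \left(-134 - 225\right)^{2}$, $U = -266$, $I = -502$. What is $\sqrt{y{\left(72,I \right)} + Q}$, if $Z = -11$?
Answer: $\sqrt{128626} \approx 358.64$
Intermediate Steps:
$Q = 128881$ ($Q = \left(-359\right)^{2} = 128881$)
$y{\left(H,k \right)} = -255$ ($y{\left(H,k \right)} = -266 - -11 = -266 + 11 = -255$)
$\sqrt{y{\left(72,I \right)} + Q} = \sqrt{-255 + 128881} = \sqrt{128626}$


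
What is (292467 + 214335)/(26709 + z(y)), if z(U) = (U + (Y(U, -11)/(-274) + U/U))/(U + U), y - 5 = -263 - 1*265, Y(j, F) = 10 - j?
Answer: 145251480408/7655049797 ≈ 18.975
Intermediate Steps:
y = -523 (y = 5 + (-263 - 1*265) = 5 + (-263 - 265) = 5 - 528 = -523)
z(U) = (132/137 + 275*U/274)/(2*U) (z(U) = (U + ((10 - U)/(-274) + U/U))/(U + U) = (U + ((10 - U)*(-1/274) + 1))/((2*U)) = (U + ((-5/137 + U/274) + 1))*(1/(2*U)) = (U + (132/137 + U/274))*(1/(2*U)) = (132/137 + 275*U/274)*(1/(2*U)) = (132/137 + 275*U/274)/(2*U))
(292467 + 214335)/(26709 + z(y)) = (292467 + 214335)/(26709 + (11/548)*(24 + 25*(-523))/(-523)) = 506802/(26709 + (11/548)*(-1/523)*(24 - 13075)) = 506802/(26709 + (11/548)*(-1/523)*(-13051)) = 506802/(26709 + 143561/286604) = 506802/(7655049797/286604) = 506802*(286604/7655049797) = 145251480408/7655049797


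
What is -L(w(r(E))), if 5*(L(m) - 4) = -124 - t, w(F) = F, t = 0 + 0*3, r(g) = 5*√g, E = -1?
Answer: 104/5 ≈ 20.800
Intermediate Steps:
t = 0 (t = 0 + 0 = 0)
L(m) = -104/5 (L(m) = 4 + (-124 - 1*0)/5 = 4 + (-124 + 0)/5 = 4 + (⅕)*(-124) = 4 - 124/5 = -104/5)
-L(w(r(E))) = -1*(-104/5) = 104/5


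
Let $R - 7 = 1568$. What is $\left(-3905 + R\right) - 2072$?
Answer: $-4402$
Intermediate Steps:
$R = 1575$ ($R = 7 + 1568 = 1575$)
$\left(-3905 + R\right) - 2072 = \left(-3905 + 1575\right) - 2072 = -2330 - 2072 = -4402$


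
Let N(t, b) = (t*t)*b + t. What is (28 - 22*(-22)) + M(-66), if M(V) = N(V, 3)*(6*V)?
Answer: -5148280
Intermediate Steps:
N(t, b) = t + b*t² (N(t, b) = t²*b + t = b*t² + t = t + b*t²)
M(V) = 6*V²*(1 + 3*V) (M(V) = (V*(1 + 3*V))*(6*V) = 6*V²*(1 + 3*V))
(28 - 22*(-22)) + M(-66) = (28 - 22*(-22)) + (-66)²*(6 + 18*(-66)) = (28 + 484) + 4356*(6 - 1188) = 512 + 4356*(-1182) = 512 - 5148792 = -5148280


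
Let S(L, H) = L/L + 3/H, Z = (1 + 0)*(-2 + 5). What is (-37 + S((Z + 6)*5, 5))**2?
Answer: 31329/25 ≈ 1253.2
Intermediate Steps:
Z = 3 (Z = 1*3 = 3)
S(L, H) = 1 + 3/H
(-37 + S((Z + 6)*5, 5))**2 = (-37 + (3 + 5)/5)**2 = (-37 + (1/5)*8)**2 = (-37 + 8/5)**2 = (-177/5)**2 = 31329/25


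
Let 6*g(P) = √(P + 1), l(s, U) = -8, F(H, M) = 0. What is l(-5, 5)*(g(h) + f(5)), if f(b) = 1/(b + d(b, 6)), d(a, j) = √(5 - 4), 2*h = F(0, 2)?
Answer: -8/3 ≈ -2.6667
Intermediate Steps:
h = 0 (h = (½)*0 = 0)
d(a, j) = 1 (d(a, j) = √1 = 1)
g(P) = √(1 + P)/6 (g(P) = √(P + 1)/6 = √(1 + P)/6)
f(b) = 1/(1 + b) (f(b) = 1/(b + 1) = 1/(1 + b))
l(-5, 5)*(g(h) + f(5)) = -8*(√(1 + 0)/6 + 1/(1 + 5)) = -8*(√1/6 + 1/6) = -8*((⅙)*1 + ⅙) = -8*(⅙ + ⅙) = -8*⅓ = -8/3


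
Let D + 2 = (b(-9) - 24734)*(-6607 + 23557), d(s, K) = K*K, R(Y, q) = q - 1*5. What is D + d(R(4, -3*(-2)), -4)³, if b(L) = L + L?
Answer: -419542306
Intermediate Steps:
R(Y, q) = -5 + q (R(Y, q) = q - 5 = -5 + q)
d(s, K) = K²
b(L) = 2*L
D = -419546402 (D = -2 + (2*(-9) - 24734)*(-6607 + 23557) = -2 + (-18 - 24734)*16950 = -2 - 24752*16950 = -2 - 419546400 = -419546402)
D + d(R(4, -3*(-2)), -4)³ = -419546402 + ((-4)²)³ = -419546402 + 16³ = -419546402 + 4096 = -419542306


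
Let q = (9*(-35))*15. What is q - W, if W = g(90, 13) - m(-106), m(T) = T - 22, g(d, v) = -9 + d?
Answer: -4934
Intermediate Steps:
m(T) = -22 + T
q = -4725 (q = -315*15 = -4725)
W = 209 (W = (-9 + 90) - (-22 - 106) = 81 - 1*(-128) = 81 + 128 = 209)
q - W = -4725 - 1*209 = -4725 - 209 = -4934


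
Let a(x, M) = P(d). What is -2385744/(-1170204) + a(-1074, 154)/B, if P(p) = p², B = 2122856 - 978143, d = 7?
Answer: 227587459289/111628977621 ≈ 2.0388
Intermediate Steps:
B = 1144713
a(x, M) = 49 (a(x, M) = 7² = 49)
-2385744/(-1170204) + a(-1074, 154)/B = -2385744/(-1170204) + 49/1144713 = -2385744*(-1/1170204) + 49*(1/1144713) = 198812/97517 + 49/1144713 = 227587459289/111628977621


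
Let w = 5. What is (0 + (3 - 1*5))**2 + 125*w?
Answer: 629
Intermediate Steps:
(0 + (3 - 1*5))**2 + 125*w = (0 + (3 - 1*5))**2 + 125*5 = (0 + (3 - 5))**2 + 625 = (0 - 2)**2 + 625 = (-2)**2 + 625 = 4 + 625 = 629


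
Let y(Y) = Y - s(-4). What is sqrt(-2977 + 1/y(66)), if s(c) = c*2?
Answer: I*sqrt(16301978)/74 ≈ 54.562*I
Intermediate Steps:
s(c) = 2*c
y(Y) = 8 + Y (y(Y) = Y - 2*(-4) = Y - 1*(-8) = Y + 8 = 8 + Y)
sqrt(-2977 + 1/y(66)) = sqrt(-2977 + 1/(8 + 66)) = sqrt(-2977 + 1/74) = sqrt(-220297/74) = I*sqrt(16301978)/74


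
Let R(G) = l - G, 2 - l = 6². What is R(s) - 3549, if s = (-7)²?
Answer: -3632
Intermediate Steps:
l = -34 (l = 2 - 1*6² = 2 - 1*36 = 2 - 36 = -34)
s = 49
R(G) = -34 - G
R(s) - 3549 = (-34 - 1*49) - 3549 = (-34 - 49) - 3549 = -83 - 3549 = -3632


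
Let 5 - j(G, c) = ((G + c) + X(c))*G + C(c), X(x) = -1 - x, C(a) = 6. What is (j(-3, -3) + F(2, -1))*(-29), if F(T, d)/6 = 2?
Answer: 29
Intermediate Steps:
F(T, d) = 12 (F(T, d) = 6*2 = 12)
j(G, c) = -1 - G*(-1 + G) (j(G, c) = 5 - (((G + c) + (-1 - c))*G + 6) = 5 - ((-1 + G)*G + 6) = 5 - (G*(-1 + G) + 6) = 5 - (6 + G*(-1 + G)) = 5 + (-6 - G*(-1 + G)) = -1 - G*(-1 + G))
(j(-3, -3) + F(2, -1))*(-29) = ((-1 - 3 - 1*(-3)**2) + 12)*(-29) = ((-1 - 3 - 1*9) + 12)*(-29) = ((-1 - 3 - 9) + 12)*(-29) = (-13 + 12)*(-29) = -1*(-29) = 29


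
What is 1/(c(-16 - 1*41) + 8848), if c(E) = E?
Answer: 1/8791 ≈ 0.00011375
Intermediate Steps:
1/(c(-16 - 1*41) + 8848) = 1/((-16 - 1*41) + 8848) = 1/((-16 - 41) + 8848) = 1/(-57 + 8848) = 1/8791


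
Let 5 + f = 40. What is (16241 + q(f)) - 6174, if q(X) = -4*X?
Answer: 9927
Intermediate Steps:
f = 35 (f = -5 + 40 = 35)
(16241 + q(f)) - 6174 = (16241 - 4*35) - 6174 = (16241 - 140) - 6174 = 16101 - 6174 = 9927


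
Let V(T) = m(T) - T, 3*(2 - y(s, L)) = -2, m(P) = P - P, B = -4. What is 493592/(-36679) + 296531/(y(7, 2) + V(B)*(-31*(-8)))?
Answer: 31156503119/109450136 ≈ 284.66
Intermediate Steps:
m(P) = 0
y(s, L) = 8/3 (y(s, L) = 2 - 1/3*(-2) = 2 + 2/3 = 8/3)
V(T) = -T (V(T) = 0 - T = -T)
493592/(-36679) + 296531/(y(7, 2) + V(B)*(-31*(-8))) = 493592/(-36679) + 296531/(8/3 + (-1*(-4))*(-31*(-8))) = 493592*(-1/36679) + 296531/(8/3 + 4*248) = -493592/36679 + 296531/(8/3 + 992) = -493592/36679 + 296531/(2984/3) = -493592/36679 + 296531*(3/2984) = -493592/36679 + 889593/2984 = 31156503119/109450136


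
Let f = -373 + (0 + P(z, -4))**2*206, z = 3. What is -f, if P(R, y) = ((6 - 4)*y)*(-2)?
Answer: -52363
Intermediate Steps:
P(R, y) = -4*y (P(R, y) = (2*y)*(-2) = -4*y)
f = 52363 (f = -373 + (0 - 4*(-4))**2*206 = -373 + (0 + 16)**2*206 = -373 + 16**2*206 = -373 + 256*206 = -373 + 52736 = 52363)
-f = -1*52363 = -52363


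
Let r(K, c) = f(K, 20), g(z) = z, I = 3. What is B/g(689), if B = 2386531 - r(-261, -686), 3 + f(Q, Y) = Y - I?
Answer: 2386517/689 ≈ 3463.7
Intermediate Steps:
f(Q, Y) = -6 + Y (f(Q, Y) = -3 + (Y - 1*3) = -3 + (Y - 3) = -3 + (-3 + Y) = -6 + Y)
r(K, c) = 14 (r(K, c) = -6 + 20 = 14)
B = 2386517 (B = 2386531 - 1*14 = 2386531 - 14 = 2386517)
B/g(689) = 2386517/689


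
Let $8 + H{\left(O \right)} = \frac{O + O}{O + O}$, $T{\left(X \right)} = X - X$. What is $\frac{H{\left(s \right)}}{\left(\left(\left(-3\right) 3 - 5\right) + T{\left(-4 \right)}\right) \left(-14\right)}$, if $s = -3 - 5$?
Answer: $- \frac{1}{28} \approx -0.035714$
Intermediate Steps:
$T{\left(X \right)} = 0$
$s = -8$ ($s = -3 - 5 = -8$)
$H{\left(O \right)} = -7$ ($H{\left(O \right)} = -8 + \frac{O + O}{O + O} = -8 + \frac{2 O}{2 O} = -8 + 2 O \frac{1}{2 O} = -8 + 1 = -7$)
$\frac{H{\left(s \right)}}{\left(\left(\left(-3\right) 3 - 5\right) + T{\left(-4 \right)}\right) \left(-14\right)} = - \frac{7}{\left(\left(\left(-3\right) 3 - 5\right) + 0\right) \left(-14\right)} = - \frac{7}{\left(\left(-9 - 5\right) + 0\right) \left(-14\right)} = - \frac{7}{\left(-14 + 0\right) \left(-14\right)} = - \frac{7}{\left(-14\right) \left(-14\right)} = - \frac{7}{196} = \left(-7\right) \frac{1}{196} = - \frac{1}{28}$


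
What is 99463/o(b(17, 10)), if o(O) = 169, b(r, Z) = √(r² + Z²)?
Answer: 7651/13 ≈ 588.54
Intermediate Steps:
b(r, Z) = √(Z² + r²)
99463/o(b(17, 10)) = 99463/169 = 99463*(1/169) = 7651/13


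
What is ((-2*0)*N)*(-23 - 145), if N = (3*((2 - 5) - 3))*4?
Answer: 0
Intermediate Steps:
N = -72 (N = (3*(-3 - 3))*4 = (3*(-6))*4 = -18*4 = -72)
((-2*0)*N)*(-23 - 145) = (-2*0*(-72))*(-23 - 145) = (0*(-72))*(-168) = 0*(-168) = 0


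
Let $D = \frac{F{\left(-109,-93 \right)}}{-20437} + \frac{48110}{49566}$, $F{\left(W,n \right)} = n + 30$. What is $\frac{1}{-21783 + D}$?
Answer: $- \frac{506490171}{11032382221529} \approx -4.5909 \cdot 10^{-5}$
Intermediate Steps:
$F{\left(W,n \right)} = 30 + n$
$D = \frac{493173364}{506490171}$ ($D = \frac{30 - 93}{-20437} + \frac{48110}{49566} = \left(-63\right) \left(- \frac{1}{20437}\right) + 48110 \cdot \frac{1}{49566} = \frac{63}{20437} + \frac{24055}{24783} = \frac{493173364}{506490171} \approx 0.97371$)
$\frac{1}{-21783 + D} = \frac{1}{-21783 + \frac{493173364}{506490171}} = \frac{1}{- \frac{11032382221529}{506490171}} = - \frac{506490171}{11032382221529}$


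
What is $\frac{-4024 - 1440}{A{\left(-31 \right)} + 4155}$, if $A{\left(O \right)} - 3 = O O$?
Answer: $- \frac{5464}{5119} \approx -1.0674$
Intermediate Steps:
$A{\left(O \right)} = 3 + O^{2}$ ($A{\left(O \right)} = 3 + O O = 3 + O^{2}$)
$\frac{-4024 - 1440}{A{\left(-31 \right)} + 4155} = \frac{-4024 - 1440}{\left(3 + \left(-31\right)^{2}\right) + 4155} = - \frac{5464}{\left(3 + 961\right) + 4155} = - \frac{5464}{964 + 4155} = - \frac{5464}{5119}$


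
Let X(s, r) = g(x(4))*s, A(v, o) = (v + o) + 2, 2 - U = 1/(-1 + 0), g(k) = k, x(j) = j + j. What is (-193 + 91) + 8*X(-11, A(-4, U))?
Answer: -806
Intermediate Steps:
x(j) = 2*j
U = 3 (U = 2 - 1/(-1 + 0) = 2 - 1/(-1) = 2 - 1*(-1) = 2 + 1 = 3)
A(v, o) = 2 + o + v (A(v, o) = (o + v) + 2 = 2 + o + v)
X(s, r) = 8*s (X(s, r) = (2*4)*s = 8*s)
(-193 + 91) + 8*X(-11, A(-4, U)) = (-193 + 91) + 8*(8*(-11)) = -102 + 8*(-88) = -102 - 704 = -806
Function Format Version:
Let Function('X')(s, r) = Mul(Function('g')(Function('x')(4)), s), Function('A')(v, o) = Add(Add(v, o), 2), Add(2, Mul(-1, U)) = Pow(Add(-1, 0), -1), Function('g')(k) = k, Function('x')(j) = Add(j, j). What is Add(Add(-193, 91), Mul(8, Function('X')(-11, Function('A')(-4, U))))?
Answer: -806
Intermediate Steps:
Function('x')(j) = Mul(2, j)
U = 3 (U = Add(2, Mul(-1, Pow(Add(-1, 0), -1))) = Add(2, Mul(-1, Pow(-1, -1))) = Add(2, Mul(-1, -1)) = Add(2, 1) = 3)
Function('A')(v, o) = Add(2, o, v) (Function('A')(v, o) = Add(Add(o, v), 2) = Add(2, o, v))
Function('X')(s, r) = Mul(8, s) (Function('X')(s, r) = Mul(Mul(2, 4), s) = Mul(8, s))
Add(Add(-193, 91), Mul(8, Function('X')(-11, Function('A')(-4, U)))) = Add(Add(-193, 91), Mul(8, Mul(8, -11))) = Add(-102, Mul(8, -88)) = Add(-102, -704) = -806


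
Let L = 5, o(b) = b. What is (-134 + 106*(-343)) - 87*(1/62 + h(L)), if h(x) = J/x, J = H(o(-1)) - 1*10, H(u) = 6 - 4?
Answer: -11269803/310 ≈ -36354.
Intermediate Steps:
H(u) = 2
J = -8 (J = 2 - 1*10 = 2 - 10 = -8)
h(x) = -8/x
(-134 + 106*(-343)) - 87*(1/62 + h(L)) = (-134 + 106*(-343)) - 87*(1/62 - 8/5) = (-134 - 36358) - 87*(1/62 - 8*⅕) = -36492 - 87*(1/62 - 8/5) = -36492 - 87*(-491)/310 = -36492 - 1*(-42717/310) = -36492 + 42717/310 = -11269803/310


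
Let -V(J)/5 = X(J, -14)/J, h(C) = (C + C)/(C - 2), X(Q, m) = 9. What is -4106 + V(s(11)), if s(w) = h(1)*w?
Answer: -90287/22 ≈ -4104.0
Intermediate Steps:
h(C) = 2*C/(-2 + C) (h(C) = (2*C)/(-2 + C) = 2*C/(-2 + C))
s(w) = -2*w (s(w) = (2*1/(-2 + 1))*w = (2*1/(-1))*w = (2*1*(-1))*w = -2*w)
V(J) = -45/J
-4106 + V(s(11)) = -4106 - 45/((-2*11)) = -4106 - 45/(-22) = -4106 - 45*(-1/22) = -4106 + 45/22 = -90287/22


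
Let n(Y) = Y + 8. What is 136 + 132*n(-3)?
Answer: 796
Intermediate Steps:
n(Y) = 8 + Y
136 + 132*n(-3) = 136 + 132*(8 - 3) = 136 + 132*5 = 136 + 660 = 796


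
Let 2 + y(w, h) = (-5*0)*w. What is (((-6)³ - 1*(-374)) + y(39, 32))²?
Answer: 24336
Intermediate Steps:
y(w, h) = -2 (y(w, h) = -2 + (-5*0)*w = -2 + 0*w = -2 + 0 = -2)
(((-6)³ - 1*(-374)) + y(39, 32))² = (((-6)³ - 1*(-374)) - 2)² = ((-216 + 374) - 2)² = (158 - 2)² = 156² = 24336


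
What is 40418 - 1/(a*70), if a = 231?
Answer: 653559059/16170 ≈ 40418.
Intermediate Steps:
40418 - 1/(a*70) = 40418 - 1/(231*70) = 40418 - 1/16170 = 653559059/16170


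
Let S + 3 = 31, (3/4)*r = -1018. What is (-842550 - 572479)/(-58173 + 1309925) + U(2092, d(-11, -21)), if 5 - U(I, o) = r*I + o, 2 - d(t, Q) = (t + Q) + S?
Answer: 463617244735/163272 ≈ 2.8395e+6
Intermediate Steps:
r = -4072/3 (r = (4/3)*(-1018) = -4072/3 ≈ -1357.3)
S = 28 (S = -3 + 31 = 28)
d(t, Q) = -26 - Q - t (d(t, Q) = 2 - ((t + Q) + 28) = 2 - ((Q + t) + 28) = 2 - (28 + Q + t) = 2 + (-28 - Q - t) = -26 - Q - t)
U(I, o) = 5 - o + 4072*I/3 (U(I, o) = 5 - (-4072*I/3 + o) = 5 - (o - 4072*I/3) = 5 + (-o + 4072*I/3) = 5 - o + 4072*I/3)
(-842550 - 572479)/(-58173 + 1309925) + U(2092, d(-11, -21)) = (-842550 - 572479)/(-58173 + 1309925) + (5 - (-26 - 1*(-21) - 1*(-11)) + (4072/3)*2092) = -1415029/1251752 + (5 - (-26 + 21 + 11) + 8518624/3) = -1415029*1/1251752 + (5 - 1*6 + 8518624/3) = -61523/54424 + (5 - 6 + 8518624/3) = -61523/54424 + 8518621/3 = 463617244735/163272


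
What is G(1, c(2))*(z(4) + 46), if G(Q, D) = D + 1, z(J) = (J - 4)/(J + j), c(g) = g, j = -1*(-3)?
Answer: 138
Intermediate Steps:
j = 3
z(J) = (-4 + J)/(3 + J) (z(J) = (J - 4)/(J + 3) = (-4 + J)/(3 + J))
G(Q, D) = 1 + D
G(1, c(2))*(z(4) + 46) = (1 + 2)*((-4 + 4)/(3 + 4) + 46) = 3*(0/7 + 46) = 3*((1/7)*0 + 46) = 3*(0 + 46) = 3*46 = 138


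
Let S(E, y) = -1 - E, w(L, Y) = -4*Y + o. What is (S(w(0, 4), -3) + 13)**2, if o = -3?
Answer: 961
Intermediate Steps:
w(L, Y) = -3 - 4*Y (w(L, Y) = -4*Y - 3 = -3 - 4*Y)
(S(w(0, 4), -3) + 13)**2 = ((-1 - (-3 - 4*4)) + 13)**2 = ((-1 - (-3 - 16)) + 13)**2 = ((-1 - 1*(-19)) + 13)**2 = ((-1 + 19) + 13)**2 = (18 + 13)**2 = 31**2 = 961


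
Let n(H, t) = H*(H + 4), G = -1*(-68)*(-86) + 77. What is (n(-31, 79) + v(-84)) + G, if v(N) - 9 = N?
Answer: -5009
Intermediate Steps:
v(N) = 9 + N
G = -5771 (G = 68*(-86) + 77 = -5848 + 77 = -5771)
n(H, t) = H*(4 + H)
(n(-31, 79) + v(-84)) + G = (-31*(4 - 31) + (9 - 84)) - 5771 = (-31*(-27) - 75) - 5771 = (837 - 75) - 5771 = 762 - 5771 = -5009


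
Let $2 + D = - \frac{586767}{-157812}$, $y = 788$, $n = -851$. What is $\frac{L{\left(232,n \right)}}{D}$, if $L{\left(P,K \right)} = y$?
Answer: $\frac{41451952}{90381} \approx 458.64$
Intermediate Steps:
$L{\left(P,K \right)} = 788$
$D = \frac{90381}{52604}$ ($D = -2 - \frac{586767}{-157812} = -2 - - \frac{195589}{52604} = -2 + \frac{195589}{52604} = \frac{90381}{52604} \approx 1.7181$)
$\frac{L{\left(232,n \right)}}{D} = \frac{788}{\frac{90381}{52604}} = 788 \cdot \frac{52604}{90381} = \frac{41451952}{90381}$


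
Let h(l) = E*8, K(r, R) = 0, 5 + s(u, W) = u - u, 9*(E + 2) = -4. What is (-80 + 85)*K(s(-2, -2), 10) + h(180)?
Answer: -176/9 ≈ -19.556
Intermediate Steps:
E = -22/9 (E = -2 + (1/9)*(-4) = -2 - 4/9 = -22/9 ≈ -2.4444)
s(u, W) = -5 (s(u, W) = -5 + (u - u) = -5 + 0 = -5)
h(l) = -176/9 (h(l) = -22/9*8 = -176/9)
(-80 + 85)*K(s(-2, -2), 10) + h(180) = (-80 + 85)*0 - 176/9 = 5*0 - 176/9 = 0 - 176/9 = -176/9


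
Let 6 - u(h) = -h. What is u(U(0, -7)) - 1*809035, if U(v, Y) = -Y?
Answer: -809022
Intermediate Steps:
u(h) = 6 + h (u(h) = 6 - (-1)*h = 6 + h)
u(U(0, -7)) - 1*809035 = (6 - 1*(-7)) - 1*809035 = (6 + 7) - 809035 = 13 - 809035 = -809022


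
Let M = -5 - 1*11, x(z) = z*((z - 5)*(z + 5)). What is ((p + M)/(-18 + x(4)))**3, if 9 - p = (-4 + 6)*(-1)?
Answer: 125/157464 ≈ 0.00079383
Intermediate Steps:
p = 11 (p = 9 - (-4 + 6)*(-1) = 9 - 2*(-1) = 9 - 1*(-2) = 9 + 2 = 11)
x(z) = z*(-5 + z)*(5 + z) (x(z) = z*((-5 + z)*(5 + z)) = z*(-5 + z)*(5 + z))
M = -16 (M = -5 - 11 = -16)
((p + M)/(-18 + x(4)))**3 = ((11 - 16)/(-18 + 4*(-25 + 4**2)))**3 = (-5/(-18 + 4*(-25 + 16)))**3 = (-5/(-18 + 4*(-9)))**3 = (-5/(-18 - 36))**3 = (-5/(-54))**3 = (-5*(-1/54))**3 = (5/54)**3 = 125/157464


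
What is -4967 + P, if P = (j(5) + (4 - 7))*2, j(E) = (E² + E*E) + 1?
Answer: -4871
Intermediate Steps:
j(E) = 1 + 2*E² (j(E) = (E² + E²) + 1 = 2*E² + 1 = 1 + 2*E²)
P = 96 (P = ((1 + 2*5²) + (4 - 7))*2 = ((1 + 2*25) - 3)*2 = ((1 + 50) - 3)*2 = (51 - 3)*2 = 48*2 = 96)
-4967 + P = -4967 + 96 = -4871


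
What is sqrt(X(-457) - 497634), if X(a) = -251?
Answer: I*sqrt(497885) ≈ 705.61*I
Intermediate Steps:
sqrt(X(-457) - 497634) = sqrt(-251 - 497634) = sqrt(-497885) = I*sqrt(497885)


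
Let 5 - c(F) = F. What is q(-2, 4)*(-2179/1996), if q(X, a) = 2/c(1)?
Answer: -2179/3992 ≈ -0.54584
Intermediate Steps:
c(F) = 5 - F
q(X, a) = ½ (q(X, a) = 2/(5 - 1*1) = 2/(5 - 1) = 2/4 = 2*(¼) = ½)
q(-2, 4)*(-2179/1996) = (-2179/1996)/2 = (-2179*1/1996)/2 = (½)*(-2179/1996) = -2179/3992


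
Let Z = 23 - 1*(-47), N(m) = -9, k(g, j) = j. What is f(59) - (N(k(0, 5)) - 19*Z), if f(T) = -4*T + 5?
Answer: 1108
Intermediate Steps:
Z = 70 (Z = 23 + 47 = 70)
f(T) = 5 - 4*T
f(59) - (N(k(0, 5)) - 19*Z) = (5 - 4*59) - (-9 - 19*70) = (5 - 236) - (-9 - 1330) = -231 - 1*(-1339) = -231 + 1339 = 1108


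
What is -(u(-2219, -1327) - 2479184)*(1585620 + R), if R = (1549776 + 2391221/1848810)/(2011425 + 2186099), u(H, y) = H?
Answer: 30533879592211134109545143/7760424346440 ≈ 3.9346e+12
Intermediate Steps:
R = 2865243757781/7760424346440 (R = (1549776 + 2391221*(1/1848810))/4197524 = (1549776 + 2391221/1848810)*(1/4197524) = (2865243757781/1848810)*(1/4197524) = 2865243757781/7760424346440 ≈ 0.36921)
-(u(-2219, -1327) - 2479184)*(1585620 + R) = -(-2219 - 2479184)*(1585620 + 2865243757781/7760424346440) = -(-2481403)*12305086917445950581/7760424346440 = -1*(-30533879592211134109545143/7760424346440) = 30533879592211134109545143/7760424346440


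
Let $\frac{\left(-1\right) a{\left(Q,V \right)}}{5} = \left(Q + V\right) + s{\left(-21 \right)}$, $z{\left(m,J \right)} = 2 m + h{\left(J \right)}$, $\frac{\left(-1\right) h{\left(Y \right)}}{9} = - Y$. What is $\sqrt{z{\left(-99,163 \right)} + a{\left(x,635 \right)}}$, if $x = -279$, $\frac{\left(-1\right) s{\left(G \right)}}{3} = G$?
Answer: $i \sqrt{826} \approx 28.74 i$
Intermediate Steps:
$h{\left(Y \right)} = 9 Y$ ($h{\left(Y \right)} = - 9 \left(- Y\right) = 9 Y$)
$s{\left(G \right)} = - 3 G$
$z{\left(m,J \right)} = 2 m + 9 J$
$a{\left(Q,V \right)} = -315 - 5 Q - 5 V$ ($a{\left(Q,V \right)} = - 5 \left(\left(Q + V\right) - -63\right) = - 5 \left(\left(Q + V\right) + 63\right) = - 5 \left(63 + Q + V\right) = -315 - 5 Q - 5 V$)
$\sqrt{z{\left(-99,163 \right)} + a{\left(x,635 \right)}} = \sqrt{\left(2 \left(-99\right) + 9 \cdot 163\right) - 2095} = \sqrt{\left(-198 + 1467\right) - 2095} = \sqrt{1269 - 2095} = \sqrt{-826} = i \sqrt{826}$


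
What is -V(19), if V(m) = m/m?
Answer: -1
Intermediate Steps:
V(m) = 1
-V(19) = -1*1 = -1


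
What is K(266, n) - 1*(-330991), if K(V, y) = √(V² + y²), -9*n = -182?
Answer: 330991 + 14*√29410/9 ≈ 3.3126e+5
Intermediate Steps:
n = 182/9 (n = -⅑*(-182) = 182/9 ≈ 20.222)
K(266, n) - 1*(-330991) = √(266² + (182/9)²) - 1*(-330991) = √(70756 + 33124/81) + 330991 = √(5764360/81) + 330991 = 14*√29410/9 + 330991 = 330991 + 14*√29410/9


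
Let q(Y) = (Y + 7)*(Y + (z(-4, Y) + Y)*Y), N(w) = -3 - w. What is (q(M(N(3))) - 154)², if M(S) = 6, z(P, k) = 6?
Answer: 739600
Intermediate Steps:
q(Y) = (7 + Y)*(Y + Y*(6 + Y)) (q(Y) = (Y + 7)*(Y + (6 + Y)*Y) = (7 + Y)*(Y + Y*(6 + Y)))
(q(M(N(3))) - 154)² = (6*(49 + 6² + 14*6) - 154)² = (6*(49 + 36 + 84) - 154)² = (6*169 - 154)² = (1014 - 154)² = 860² = 739600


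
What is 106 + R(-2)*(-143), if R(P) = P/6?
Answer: 461/3 ≈ 153.67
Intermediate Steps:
R(P) = P/6 (R(P) = P*(1/6) = P/6)
106 + R(-2)*(-143) = 106 + ((1/6)*(-2))*(-143) = 106 - 1/3*(-143) = 106 + 143/3 = 461/3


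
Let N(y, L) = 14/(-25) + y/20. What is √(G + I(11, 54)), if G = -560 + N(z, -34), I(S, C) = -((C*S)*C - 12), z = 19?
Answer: I*√3262361/10 ≈ 180.62*I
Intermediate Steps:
N(y, L) = -14/25 + y/20 (N(y, L) = 14*(-1/25) + y*(1/20) = -14/25 + y/20)
I(S, C) = 12 - S*C² (I(S, C) = -(S*C² - 12) = -(-12 + S*C²) = 12 - S*C²)
G = -55961/100 (G = -560 + (-14/25 + (1/20)*19) = -560 + (-14/25 + 19/20) = -560 + 39/100 = -55961/100 ≈ -559.61)
√(G + I(11, 54)) = √(-55961/100 + (12 - 1*11*54²)) = √(-55961/100 + (12 - 1*11*2916)) = √(-55961/100 + (12 - 32076)) = √(-55961/100 - 32064) = √(-3262361/100) = I*√3262361/10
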